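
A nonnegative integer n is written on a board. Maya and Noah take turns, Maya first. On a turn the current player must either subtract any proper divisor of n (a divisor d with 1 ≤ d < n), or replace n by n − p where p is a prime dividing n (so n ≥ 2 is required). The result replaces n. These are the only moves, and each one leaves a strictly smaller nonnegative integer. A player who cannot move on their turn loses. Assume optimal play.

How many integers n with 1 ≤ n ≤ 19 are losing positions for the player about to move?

Label each position W (a win for the player to move) or L (a loss). A position with no legal move is L; any other position is W exactly when some move reaches an L, and L when every move reaches a W.
n=0: no move → L
n=1: no move → L
n=2: can move to 0, which is L ⇒ W
n=3: can move to 0, which is L ⇒ W
n=4: moves to 2(W), 3(W); every one is W ⇒ L
n=5: can move to 0, which is L ⇒ W
n=6: can move to 4, which is L ⇒ W
n=7: can move to 0, which is L ⇒ W
n=8: can move to 4, which is L ⇒ W
n=9: moves to 6(W), 8(W); every one is W ⇒ L
n=10: can move to 9, which is L ⇒ W
n=11: can move to 0, which is L ⇒ W
n=12: can move to 9, which is L ⇒ W
n=13: can move to 0, which is L ⇒ W
n=14: moves to 7(W), 12(W), 13(W); every one is W ⇒ L
n=15: can move to 14, which is L ⇒ W
n=16: can move to 14, which is L ⇒ W
n=17: can move to 0, which is L ⇒ W
n=18: can move to 9, which is L ⇒ W
n=19: can move to 0, which is L ⇒ W
L entries with 1 ≤ n ≤ 19 (n=0 is outside the asked range and is not counted): n = 1, 4, 9, 14; that makes 4.

4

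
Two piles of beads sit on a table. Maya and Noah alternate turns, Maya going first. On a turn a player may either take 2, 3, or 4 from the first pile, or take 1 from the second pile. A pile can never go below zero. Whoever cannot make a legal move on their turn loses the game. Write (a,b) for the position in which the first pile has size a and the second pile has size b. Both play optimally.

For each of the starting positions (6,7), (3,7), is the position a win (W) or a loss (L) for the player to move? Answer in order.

Label each position W (a win for the player to move) or L (a loss). A position with no legal move is L; any other position is W exactly when some move reaches an L, and L when every move reaches a W.
No move ever increases a pile, so every position that can arise here has a ≤ 6 and b ≤ 7; it is enough to label the cells with 0 ≤ a ≤ 6 and 0 ≤ b ≤ 7.
Every move lowers a or b (never raises either), so fill the grid row by row in increasing a, and left to right within a row: each cell's successors are then already labelled.
      b=0  b=1  b=2  b=3  b=4  b=5  b=6  b=7
a=0:    L    W    L    W    L    W    L    W
a=1:    L    W    L    W    L    W    L    W
a=2:    W    L    W    L    W    L    W    L
a=3:    W    L    W    L    W    L    W    L
a=4:    W    W    W    W    W    W    W    W
a=5:    W    W    W    W    W    W    W    W
a=6:    L    W    L    W    L    W    L    W
Cells with no legal move (terminal, hence L): (0,0), (1,0).
The remaining L cells, each justified by listing all of its moves:
(0,2): only reaches (0,1)(W), which is W → L
(0,4): only reaches (0,3)(W), which is W → L
(0,6): only reaches (0,5)(W), which is W → L
(1,2): only reaches (1,1)(W), which is W → L
(1,4): only reaches (1,3)(W), which is W → L
(1,6): only reaches (1,5)(W), which is W → L
(2,1): only reaches (0,1)(W), (2,0)(W), all W → L
(2,3): only reaches (0,3)(W), (2,2)(W), all W → L
(2,5): only reaches (0,5)(W), (2,4)(W), all W → L
(2,7): only reaches (0,7)(W), (2,6)(W), all W → L
(3,1): only reaches (1,1)(W), (0,1)(W), (3,0)(W), all W → L
(3,3): only reaches (1,3)(W), (0,3)(W), (3,2)(W), all W → L
(3,5): only reaches (1,5)(W), (0,5)(W), (3,4)(W), all W → L
(3,7): only reaches (1,7)(W), (0,7)(W), (3,6)(W), all W → L
(6,0): only reaches (4,0)(W), (3,0)(W), (2,0)(W), all W → L
(6,2): only reaches (4,2)(W), (3,2)(W), (2,2)(W), (6,1)(W), all W → L
(6,4): only reaches (4,4)(W), (3,4)(W), (2,4)(W), (6,3)(W), all W → L
(6,6): only reaches (4,6)(W), (3,6)(W), (2,6)(W), (6,5)(W), all W → L
Every other cell has at least one move into one of the L cells above, so it is W.
(6,7): the move to (3,7) reaches an L cell, so W
(3,7): one of the L cells justified above, so L

(6,7): W, (3,7): L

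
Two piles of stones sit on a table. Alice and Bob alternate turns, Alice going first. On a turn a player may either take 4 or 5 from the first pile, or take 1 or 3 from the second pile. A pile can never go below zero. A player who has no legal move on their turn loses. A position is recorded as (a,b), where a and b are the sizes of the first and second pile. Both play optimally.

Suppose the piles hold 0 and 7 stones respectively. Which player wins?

Classify positions by backward induction: terminal positions (no move available) are L. From any other position, the mover wins iff some move reaches an L.
No move ever increases a pile, so every position that can arise here has a ≤ 0 and b ≤ 7; it is enough to label the cells with 0 ≤ a ≤ 0 and 0 ≤ b ≤ 7.
Every move lowers a or b (never raises either), so fill the grid row by row in increasing a, and left to right within a row: each cell's successors are then already labelled.
      b=0  b=1  b=2  b=3  b=4  b=5  b=6  b=7
a=0:    L    W    L    W    L    W    L    W
Cells with no legal move (terminal, hence L): (0,0).
The remaining L cells, each justified by listing all of its moves:
(0,2): the only move is to (0,1)(W), a W ⇒ L
(0,4): moves to (0,3)(W), (0,1)(W); every one is W ⇒ L
(0,6): moves to (0,5)(W), (0,3)(W); every one is W ⇒ L
Every other cell has at least one move into one of the L cells above, so it is W.
The starting position (0,7) is W: Alice should move to (0,6), handing over an L position.

Alice wins.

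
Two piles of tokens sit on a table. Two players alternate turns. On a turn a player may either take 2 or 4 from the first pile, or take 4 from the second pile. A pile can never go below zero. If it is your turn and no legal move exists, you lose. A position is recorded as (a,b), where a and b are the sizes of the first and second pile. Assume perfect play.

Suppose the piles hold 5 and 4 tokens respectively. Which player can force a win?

The first player wins.

Label each position W (a win for the player to move) or L (a loss). A position with no legal move is L; any other position is W exactly when some move reaches an L, and L when every move reaches a W.
No move ever increases a pile, so every position that can arise here has a ≤ 5 and b ≤ 4; it is enough to label the cells with 0 ≤ a ≤ 5 and 0 ≤ b ≤ 4.
Every move lowers a or b (never raises either), so fill the grid row by row in increasing a, and left to right within a row: each cell's successors are then already labelled.
      b=0  b=1  b=2  b=3  b=4
a=0:    L    L    L    L    W
a=1:    L    L    L    L    W
a=2:    W    W    W    W    L
a=3:    W    W    W    W    L
a=4:    W    W    W    W    W
a=5:    W    W    W    W    W
Cells with no legal move (terminal, hence L): (0,0), (0,1), (0,2), (0,3), (1,0), (1,1), (1,2), (1,3).
The remaining L cells, each justified by listing all of its moves:
(2,4): →(0,4)(W), (2,0)(W) — all W, so L
(3,4): →(1,4)(W), (3,0)(W) — all W, so L
Every other cell has at least one move into one of the L cells above, so it is W.
From (5,4) the player to move can move to (3,4), reaching an L position.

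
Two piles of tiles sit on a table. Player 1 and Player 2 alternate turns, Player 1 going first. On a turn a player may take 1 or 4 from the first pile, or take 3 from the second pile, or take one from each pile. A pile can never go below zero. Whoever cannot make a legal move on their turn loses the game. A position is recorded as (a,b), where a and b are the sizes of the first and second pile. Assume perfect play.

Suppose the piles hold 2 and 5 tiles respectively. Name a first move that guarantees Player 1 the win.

Move to (1,5).

Build the W/L table. Terminal = L. A non-terminal position is W if it has a move to some L; otherwise it is L.
No move ever increases a pile, so every position that can arise here has a ≤ 2 and b ≤ 5; it is enough to label the cells with 0 ≤ a ≤ 2 and 0 ≤ b ≤ 5.
Every move lowers a or b (never raises either), so fill the grid row by row in increasing a, and left to right within a row: each cell's successors are then already labelled.
      b=0  b=1  b=2  b=3  b=4  b=5
a=0:    L    L    L    W    W    W
a=1:    W    W    W    W    L    L
a=2:    L    L    L    W    W    W
Cells with no legal move (terminal, hence L): (0,0), (0,1), (0,2).
The remaining L cells, each justified by listing all of its moves:
(1,4): →(0,4)(W), (1,1)(W), (0,3)(W) — all W, so L
(1,5): →(0,5)(W), (1,2)(W), (0,4)(W) — all W, so L
(2,0): →(1,0)(W) only, which is W, so L
(2,1): →(1,1)(W), (1,0)(W) — all W, so L
(2,2): →(1,2)(W), (1,1)(W) — all W, so L
Every other cell has at least one move into one of the L cells above, so it is W.
From (2,5), the L positions reachable in one move are: (1,5), (2,2), (1,4). Any move reaching one of these is winning.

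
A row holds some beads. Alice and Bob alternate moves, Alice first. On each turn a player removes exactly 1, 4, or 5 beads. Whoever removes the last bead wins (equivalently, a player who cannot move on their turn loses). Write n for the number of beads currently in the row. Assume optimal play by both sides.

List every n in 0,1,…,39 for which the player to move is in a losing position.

0, 2, 8, 10, 16, 18, 24, 26, 32, 34

Classify positions by backward induction: terminal positions (no move available) are L. From any other position, the mover wins iff some move reaches an L.
n=0: no move → L
n=1: →0(L), so W
n=2: →1(W) only, which is W, so L
n=3: →2(L), so W
n=4: →0(L), so W
n=5: →0(L), so W
n=6: →2(L), so W
n=7: →2(L), so W
n=8: →7(W), 4(W), 3(W) — all W, so L
n=9: →8(L), so W
n=10: →9(W), 6(W), 5(W) — all W, so L
n=11: →10(L), so W
n=12: →8(L), so W
n=13: →8(L), so W
n=14: →10(L), so W
n=15: →10(L), so W
n=16: →15(W), 12(W), 11(W) — all W, so L
n=17: →16(L), so W
n=18: →17(W), 14(W), 13(W) — all W, so L
n=19: →18(L), so W
n=20: →16(L), so W
n=21: →16(L), so W
n=22: →18(L), so W
n=23: →18(L), so W
n=24: →23(W), 20(W), 19(W) — all W, so L
n=25: →24(L), so W
n=26: →25(W), 22(W), 21(W) — all W, so L
n=27: →26(L), so W
n=28: →24(L), so W
n=29: →24(L), so W
n=30: →26(L), so W
n=31: →26(L), so W
n=32: →31(W), 28(W), 27(W) — all W, so L
n=33: →32(L), so W
n=34: →33(W), 30(W), 29(W) — all W, so L
n=35: →34(L), so W
n=36: →32(L), so W
n=37: →32(L), so W
n=38: →34(L), so W
n=39: →34(L), so W
Reading off the rows marked L gives the requested list; there are 10 such values of n.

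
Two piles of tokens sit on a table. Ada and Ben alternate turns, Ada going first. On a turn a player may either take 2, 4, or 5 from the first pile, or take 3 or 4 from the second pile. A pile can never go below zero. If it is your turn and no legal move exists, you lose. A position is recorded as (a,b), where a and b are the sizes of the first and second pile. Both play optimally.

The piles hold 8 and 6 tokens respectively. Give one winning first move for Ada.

Work bottom-up. With no move the player to move loses. Otherwise the position is W if at least one move leads to an L position for the opponent, and L if every move leads to a W.
No move ever increases a pile, so every position that can arise here has a ≤ 8 and b ≤ 6; it is enough to label the cells with 0 ≤ a ≤ 8 and 0 ≤ b ≤ 6.
Every move lowers a or b (never raises either), so fill the grid row by row in increasing a, and left to right within a row: each cell's successors are then already labelled.
      b=0  b=1  b=2  b=3  b=4  b=5  b=6
a=0:    L    L    L    W    W    W    W
a=1:    L    L    L    W    W    W    W
a=2:    W    W    W    L    L    L    W
a=3:    W    W    W    L    L    L    W
a=4:    W    W    W    W    W    W    L
a=5:    W    W    W    W    W    W    L
a=6:    W    W    W    W    W    W    W
a=7:    L    L    L    W    W    W    W
a=8:    L    L    L    W    W    W    W
Cells with no legal move (terminal, hence L): (0,0), (0,1), (0,2), (1,0), (1,1), (1,2).
The remaining L cells, each justified by listing all of its moves:
(2,3): L (options (0,3)(W), (2,0)(W) are all W)
(2,4): L (options (0,4)(W), (2,1)(W), (2,0)(W) are all W)
(2,5): L (options (0,5)(W), (2,2)(W), (2,1)(W) are all W)
(3,3): L (options (1,3)(W), (3,0)(W) are all W)
(3,4): L (options (1,4)(W), (3,1)(W), (3,0)(W) are all W)
(3,5): L (options (1,5)(W), (3,2)(W), (3,1)(W) are all W)
(4,6): L (options (2,6)(W), (0,6)(W), (4,3)(W), (4,2)(W) are all W)
(5,6): L (options (3,6)(W), (1,6)(W), (0,6)(W), (5,3)(W), (5,2)(W) are all W)
(7,0): L (options (5,0)(W), (3,0)(W), (2,0)(W) are all W)
(7,1): L (options (5,1)(W), (3,1)(W), (2,1)(W) are all W)
(7,2): L (options (5,2)(W), (3,2)(W), (2,2)(W) are all W)
(8,0): L (options (6,0)(W), (4,0)(W), (3,0)(W) are all W)
(8,1): L (options (6,1)(W), (4,1)(W), (3,1)(W) are all W)
(8,2): L (options (6,2)(W), (4,2)(W), (3,2)(W) are all W)
Every other cell has at least one move into one of the L cells above, so it is W.
From (8,6), the L positions reachable in one move are: (4,6), (8,2). Any move reaching one of these is winning.

Move to (4,6).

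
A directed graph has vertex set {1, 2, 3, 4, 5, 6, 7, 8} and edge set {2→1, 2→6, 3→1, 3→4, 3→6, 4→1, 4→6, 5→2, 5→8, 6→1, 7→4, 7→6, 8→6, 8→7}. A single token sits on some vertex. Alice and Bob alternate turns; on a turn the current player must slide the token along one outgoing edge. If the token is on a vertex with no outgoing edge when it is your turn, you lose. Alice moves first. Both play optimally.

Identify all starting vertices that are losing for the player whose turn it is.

1, 5, 7

Work bottom-up. With no move the player to move loses. Otherwise the position is W if at least one move leads to an L position for the opponent, and L if every move leads to a W.
Every edge goes from a vertex to one that appears earlier in the order 1, 6, 4, 2, 7, 8, 3, 5, so processing vertices in that order labels each vertex after all of its successors.
1: no outgoing edge → L
6: →1(L), so W
4: →1(L), so W
2: →1(L), so W
7: →4(W), 6(W) — all W, so L
8: →7(L), so W
3: →1(L), so W
5: →8(W), 2(W) — all W, so L
Reading off the rows marked L gives the requested list; there are 3 such vertices.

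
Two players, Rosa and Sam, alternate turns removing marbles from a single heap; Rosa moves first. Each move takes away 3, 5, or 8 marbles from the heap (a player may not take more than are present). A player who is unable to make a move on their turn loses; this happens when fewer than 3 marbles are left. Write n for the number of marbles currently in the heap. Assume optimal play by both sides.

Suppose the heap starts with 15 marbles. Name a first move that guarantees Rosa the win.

Positions with no move are L. A position that does have a move is losing for the player to move precisely when every available move leads to a winning position for the opponent. Fill in the labels:
n=0: no move → L
n=1: no move → L
n=2: no move → L
n=3: W (go to 0, an L position)
n=4: W (go to 1, an L position)
n=5: W (go to 2, an L position)
n=6: W (go to 1, an L position)
n=7: W (go to 2, an L position)
n=8: W (go to 0, an L position)
n=9: W (go to 1, an L position)
n=10: W (go to 2, an L position)
n=11: L (options 8(W), 6(W), 3(W) are all W)
n=12: L (options 9(W), 7(W), 4(W) are all W)
n=13: L (options 10(W), 8(W), 5(W) are all W)
n=14: W (go to 11, an L position)
n=15: W (go to 12, an L position)
From 15, the L positions reachable in one move are: 12.

Remove 3, leaving 12.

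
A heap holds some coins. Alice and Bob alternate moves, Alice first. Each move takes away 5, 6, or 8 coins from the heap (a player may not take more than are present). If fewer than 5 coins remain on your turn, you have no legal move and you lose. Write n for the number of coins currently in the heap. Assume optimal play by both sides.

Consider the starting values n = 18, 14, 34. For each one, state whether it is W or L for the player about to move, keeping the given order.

18: W, 14: L, 34: W

Build the W/L table. Terminal = L. A non-terminal position is W if it has a move to some L; otherwise it is L.
n=0: no move → L
n=1: no move → L
n=2: no move → L
n=3: no move → L
n=4: no move → L
n=5: can move to 0, which is L ⇒ W
n=6: can move to 1, which is L ⇒ W
n=7: can move to 2, which is L ⇒ W
n=8: can move to 3, which is L ⇒ W
n=9: can move to 4, which is L ⇒ W
n=10: can move to 4, which is L ⇒ W
n=11: can move to 3, which is L ⇒ W
n=12: can move to 4, which is L ⇒ W
n=13: moves to 8(W), 7(W), 5(W); every one is W ⇒ L
n=14: moves to 9(W), 8(W), 6(W); every one is W ⇒ L
n=15: moves to 10(W), 9(W), 7(W); every one is W ⇒ L
n=16: moves to 11(W), 10(W), 8(W); every one is W ⇒ L
n=17: moves to 12(W), 11(W), 9(W); every one is W ⇒ L
n=18: can move to 13, which is L ⇒ W
n=19: can move to 14, which is L ⇒ W
n=20: can move to 15, which is L ⇒ W
n=21: can move to 16, which is L ⇒ W
n=22: can move to 17, which is L ⇒ W
n=23: can move to 17, which is L ⇒ W
n=24: can move to 16, which is L ⇒ W
n=25: can move to 17, which is L ⇒ W
n=26: moves to 21(W), 20(W), 18(W); every one is W ⇒ L
n=27: moves to 22(W), 21(W), 19(W); every one is W ⇒ L
n=28: moves to 23(W), 22(W), 20(W); every one is W ⇒ L
n=29: moves to 24(W), 23(W), 21(W); every one is W ⇒ L
n=30: moves to 25(W), 24(W), 22(W); every one is W ⇒ L
n=31: can move to 26, which is L ⇒ W
n=32: can move to 27, which is L ⇒ W
n=33: can move to 28, which is L ⇒ W
n=34: can move to 29, which is L ⇒ W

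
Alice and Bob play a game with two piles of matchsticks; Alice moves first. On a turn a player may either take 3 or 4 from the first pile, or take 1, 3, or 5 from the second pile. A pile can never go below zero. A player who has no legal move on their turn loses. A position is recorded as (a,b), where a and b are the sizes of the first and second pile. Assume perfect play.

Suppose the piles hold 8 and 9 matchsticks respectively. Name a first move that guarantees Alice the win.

Use the standard recursion: the mover loses at a terminal position; elsewhere, the mover wins exactly when some move hands the opponent an L position.
No move ever increases a pile, so every position that can arise here has a ≤ 8 and b ≤ 9; it is enough to label the cells with 0 ≤ a ≤ 8 and 0 ≤ b ≤ 9.
Every move lowers a or b (never raises either), so fill the grid row by row in increasing a, and left to right within a row: each cell's successors are then already labelled.
      b=0  b=1  b=2  b=3  b=4  b=5  b=6  b=7  b=8  b=9
a=0:    L    W    L    W    L    W    L    W    L    W
a=1:    L    W    L    W    L    W    L    W    L    W
a=2:    L    W    L    W    L    W    L    W    L    W
a=3:    W    L    W    L    W    L    W    L    W    L
a=4:    W    L    W    L    W    L    W    L    W    L
a=5:    W    L    W    L    W    L    W    L    W    L
a=6:    W    W    W    W    W    W    W    W    W    W
a=7:    L    W    L    W    L    W    L    W    L    W
a=8:    L    W    L    W    L    W    L    W    L    W
Cells with no legal move (terminal, hence L): (0,0), (1,0), (2,0).
The remaining L cells, each justified by listing all of its moves:
(0,2): the only move is to (0,1)(W), a W ⇒ L
(0,4): moves to (0,3)(W), (0,1)(W); every one is W ⇒ L
(0,6): moves to (0,5)(W), (0,3)(W), (0,1)(W); every one is W ⇒ L
(0,8): moves to (0,7)(W), (0,5)(W), (0,3)(W); every one is W ⇒ L
(1,2): the only move is to (1,1)(W), a W ⇒ L
(1,4): moves to (1,3)(W), (1,1)(W); every one is W ⇒ L
(1,6): moves to (1,5)(W), (1,3)(W), (1,1)(W); every one is W ⇒ L
(1,8): moves to (1,7)(W), (1,5)(W), (1,3)(W); every one is W ⇒ L
(2,2): the only move is to (2,1)(W), a W ⇒ L
(2,4): moves to (2,3)(W), (2,1)(W); every one is W ⇒ L
(2,6): moves to (2,5)(W), (2,3)(W), (2,1)(W); every one is W ⇒ L
(2,8): moves to (2,7)(W), (2,5)(W), (2,3)(W); every one is W ⇒ L
(3,1): moves to (0,1)(W), (3,0)(W); every one is W ⇒ L
(3,3): moves to (0,3)(W), (3,2)(W), (3,0)(W); every one is W ⇒ L
(3,5): moves to (0,5)(W), (3,4)(W), (3,2)(W), (3,0)(W); every one is W ⇒ L
(3,7): moves to (0,7)(W), (3,6)(W), (3,4)(W), (3,2)(W); every one is W ⇒ L
(3,9): moves to (0,9)(W), (3,8)(W), (3,6)(W), (3,4)(W); every one is W ⇒ L
(4,1): moves to (1,1)(W), (0,1)(W), (4,0)(W); every one is W ⇒ L
(4,3): moves to (1,3)(W), (0,3)(W), (4,2)(W), (4,0)(W); every one is W ⇒ L
(4,5): moves to (1,5)(W), (0,5)(W), (4,4)(W), (4,2)(W), (4,0)(W); every one is W ⇒ L
(4,7): moves to (1,7)(W), (0,7)(W), (4,6)(W), (4,4)(W), (4,2)(W); every one is W ⇒ L
(4,9): moves to (1,9)(W), (0,9)(W), (4,8)(W), (4,6)(W), (4,4)(W); every one is W ⇒ L
(5,1): moves to (2,1)(W), (1,1)(W), (5,0)(W); every one is W ⇒ L
(5,3): moves to (2,3)(W), (1,3)(W), (5,2)(W), (5,0)(W); every one is W ⇒ L
(5,5): moves to (2,5)(W), (1,5)(W), (5,4)(W), (5,2)(W), (5,0)(W); every one is W ⇒ L
(5,7): moves to (2,7)(W), (1,7)(W), (5,6)(W), (5,4)(W), (5,2)(W); every one is W ⇒ L
(5,9): moves to (2,9)(W), (1,9)(W), (5,8)(W), (5,6)(W), (5,4)(W); every one is W ⇒ L
(7,0): moves to (4,0)(W), (3,0)(W); every one is W ⇒ L
(7,2): moves to (4,2)(W), (3,2)(W), (7,1)(W); every one is W ⇒ L
(7,4): moves to (4,4)(W), (3,4)(W), (7,3)(W), (7,1)(W); every one is W ⇒ L
(7,6): moves to (4,6)(W), (3,6)(W), (7,5)(W), (7,3)(W), (7,1)(W); every one is W ⇒ L
(7,8): moves to (4,8)(W), (3,8)(W), (7,7)(W), (7,5)(W), (7,3)(W); every one is W ⇒ L
(8,0): moves to (5,0)(W), (4,0)(W); every one is W ⇒ L
(8,2): moves to (5,2)(W), (4,2)(W), (8,1)(W); every one is W ⇒ L
(8,4): moves to (5,4)(W), (4,4)(W), (8,3)(W), (8,1)(W); every one is W ⇒ L
(8,6): moves to (5,6)(W), (4,6)(W), (8,5)(W), (8,3)(W), (8,1)(W); every one is W ⇒ L
(8,8): moves to (5,8)(W), (4,8)(W), (8,7)(W), (8,5)(W), (8,3)(W); every one is W ⇒ L
Every other cell has at least one move into one of the L cells above, so it is W.
From (8,9), the L positions reachable in one move are: (5,9), (4,9), (8,8), (8,6), (8,4). Any move reaching one of these is winning.

Move to (5,9).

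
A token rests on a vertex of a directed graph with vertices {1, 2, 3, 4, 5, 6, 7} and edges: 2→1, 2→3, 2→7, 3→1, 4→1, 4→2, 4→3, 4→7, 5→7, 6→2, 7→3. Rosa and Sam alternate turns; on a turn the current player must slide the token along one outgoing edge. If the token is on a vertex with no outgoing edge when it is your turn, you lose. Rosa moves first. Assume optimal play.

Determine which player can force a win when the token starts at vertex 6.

Work bottom-up. With no move the player to move loses. Otherwise the position is W if at least one move leads to an L position for the opponent, and L if every move leads to a W.
Every edge goes from a vertex to one that appears earlier in the order 1, 3, 7, 5, 2, 6, 4, so processing vertices in that order labels each vertex after all of its successors.
1: no outgoing edge → L
3: reaches L-position 1 → W
7: only reaches 3(W), which is W → L
5: reaches L-position 7 → W
2: reaches L-position 7 → W
6: only reaches 2(W), which is W → L
4: reaches L-position 7 → W
Every move from 6 reaches a W position, so the mover loses.

Sam wins.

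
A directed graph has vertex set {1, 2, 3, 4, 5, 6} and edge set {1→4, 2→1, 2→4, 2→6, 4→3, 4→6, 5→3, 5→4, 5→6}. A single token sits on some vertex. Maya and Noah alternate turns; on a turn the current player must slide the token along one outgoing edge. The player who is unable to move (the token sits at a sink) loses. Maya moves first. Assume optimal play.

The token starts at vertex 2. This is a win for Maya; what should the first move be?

Label each position W (a win for the player to move) or L (a loss). A position with no legal move is L; any other position is W exactly when some move reaches an L, and L when every move reaches a W.
Every edge goes from a vertex to one that appears earlier in the order 6, 3, 4, 5, 1, 2, so processing vertices in that order labels each vertex after all of its successors.
6: no outgoing edge → L
3: no outgoing edge → L
4: →3(L), so W
5: →3(L), so W
1: →4(W) only, which is W, so L
2: →1(L), so W
From 2, the L positions reachable in one move are: 1, 6. Any move reaching one of these is winning.

Move to 1.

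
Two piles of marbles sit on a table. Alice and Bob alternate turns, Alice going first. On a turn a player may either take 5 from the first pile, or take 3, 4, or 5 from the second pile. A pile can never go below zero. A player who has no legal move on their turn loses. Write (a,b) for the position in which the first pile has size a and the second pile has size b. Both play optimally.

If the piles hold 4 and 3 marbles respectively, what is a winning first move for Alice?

Move to (4,0).

Work bottom-up. With no move the player to move loses. Otherwise the position is W if at least one move leads to an L position for the opponent, and L if every move leads to a W.
No move ever increases a pile, so every position that can arise here has a ≤ 4 and b ≤ 3; it is enough to label the cells with 0 ≤ a ≤ 4 and 0 ≤ b ≤ 3.
Every move lowers a or b (never raises either), so fill the grid row by row in increasing a, and left to right within a row: each cell's successors are then already labelled.
      b=0  b=1  b=2  b=3
a=0:    L    L    L    W
a=1:    L    L    L    W
a=2:    L    L    L    W
a=3:    L    L    L    W
a=4:    L    L    L    W
Cells with no legal move (terminal, hence L): (0,0), (0,1), (0,2), (1,0), (1,1), (1,2), (2,0), (2,1), (2,2), (3,0), (3,1), (3,2), (4,0), (4,1), (4,2).
Every other cell has at least one move into one of the L cells above, so it is W.
From (4,3), the L positions reachable in one move are: (4,0).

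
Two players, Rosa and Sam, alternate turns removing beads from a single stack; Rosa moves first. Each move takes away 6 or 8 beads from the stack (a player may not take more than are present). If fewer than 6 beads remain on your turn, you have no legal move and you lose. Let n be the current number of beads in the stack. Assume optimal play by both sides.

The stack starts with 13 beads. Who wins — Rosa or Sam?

Work bottom-up. With no move the player to move loses. Otherwise the position is W if at least one move leads to an L position for the opponent, and L if every move leads to a W.
n=0: no move → L
n=1: no move → L
n=2: no move → L
n=3: no move → L
n=4: no move → L
n=5: no move → L
n=6: can move to 0, which is L ⇒ W
n=7: can move to 1, which is L ⇒ W
n=8: can move to 2, which is L ⇒ W
n=9: can move to 3, which is L ⇒ W
n=10: can move to 4, which is L ⇒ W
n=11: can move to 5, which is L ⇒ W
n=12: can move to 4, which is L ⇒ W
n=13: can move to 5, which is L ⇒ W
From 13 Rosa can remove 8, leaving 5, reaching an L position.

Rosa wins.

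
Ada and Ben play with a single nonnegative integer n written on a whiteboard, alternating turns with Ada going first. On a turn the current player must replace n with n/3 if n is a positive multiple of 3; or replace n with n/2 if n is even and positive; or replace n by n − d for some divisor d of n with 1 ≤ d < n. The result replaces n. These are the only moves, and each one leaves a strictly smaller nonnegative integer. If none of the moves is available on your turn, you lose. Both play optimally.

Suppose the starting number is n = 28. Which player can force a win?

Use the standard recursion: the mover loses at a terminal position; elsewhere, the mover wins exactly when some move hands the opponent an L position.
n=0: no move → L
n=1: no move → L
n=2: reaches L-position 1 → W
n=3: reaches L-position 1 → W
n=4: only reaches 2(W), 3(W), all W → L
n=5: reaches L-position 4 → W
n=6: reaches L-position 4 → W
n=7: only reaches 6(W), which is W → L
n=8: reaches L-position 4 → W
n=9: only reaches 3(W), 6(W), 8(W), all W → L
n=10: reaches L-position 9 → W
n=11: only reaches 10(W), which is W → L
n=12: reaches L-position 4 → W
n=13: only reaches 12(W), which is W → L
n=14: reaches L-position 7 → W
n=15: only reaches 5(W), 10(W), 12(W), 14(W), all W → L
n=16: reaches L-position 15 → W
n=17: only reaches 16(W), which is W → L
n=18: reaches L-position 9 → W
n=19: only reaches 18(W), which is W → L
n=20: reaches L-position 15 → W
n=21: reaches L-position 7 → W
n=22: reaches L-position 11 → W
n=23: only reaches 22(W), which is W → L
n=24: reaches L-position 23 → W
n=25: only reaches 20(W), 24(W), all W → L
n=26: reaches L-position 13 → W
n=27: reaches L-position 9 → W
n=28: only reaches 14(W), 21(W), 24(W), 26(W), 27(W), all W → L
The starting position 28 is L: whatever Ada does, the opponent receives a W position.

Ben wins.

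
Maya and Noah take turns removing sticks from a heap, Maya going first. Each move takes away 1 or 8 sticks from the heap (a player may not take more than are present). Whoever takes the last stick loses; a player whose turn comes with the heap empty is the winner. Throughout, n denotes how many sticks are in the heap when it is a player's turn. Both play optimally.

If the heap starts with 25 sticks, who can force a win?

Noah wins.

Build the W/L table. Terminal = W. A non-terminal position is W if it has a move to some L; otherwise it is L.
n=0: no move; the opponent has just taken the last stick and therefore loses → W
n=1: →0(W) only, which is W, so L
n=2: →1(L), so W
n=3: →2(W) only, which is W, so L
n=4: →3(L), so W
n=5: →4(W) only, which is W, so L
n=6: →5(L), so W
n=7: →6(W) only, which is W, so L
n=8: →7(L), so W
n=9: →1(L), so W
n=10: →9(W), 2(W) — all W, so L
n=11: →10(L), so W
n=12: →11(W), 4(W) — all W, so L
n=13: →12(L), so W
n=14: →13(W), 6(W) — all W, so L
n=15: →14(L), so W
n=16: →15(W), 8(W) — all W, so L
n=17: →16(L), so W
n=18: →10(L), so W
n=19: →18(W), 11(W) — all W, so L
n=20: →19(L), so W
n=21: →20(W), 13(W) — all W, so L
n=22: →21(L), so W
n=23: →22(W), 15(W) — all W, so L
n=24: →23(L), so W
n=25: →24(W), 17(W) — all W, so L
The starting position 25 is L: whatever Maya does, the opponent receives a W position.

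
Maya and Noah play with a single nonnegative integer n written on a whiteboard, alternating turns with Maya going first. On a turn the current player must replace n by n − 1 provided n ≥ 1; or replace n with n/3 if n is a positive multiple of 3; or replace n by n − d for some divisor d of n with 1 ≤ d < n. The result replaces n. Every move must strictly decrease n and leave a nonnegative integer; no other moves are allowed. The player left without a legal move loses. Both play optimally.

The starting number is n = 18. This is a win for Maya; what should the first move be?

Use the standard recursion: the mover loses at a terminal position; elsewhere, the mover wins exactly when some move hands the opponent an L position.
n=0: no move → L
n=1: W (go to 0, an L position)
n=2: L (sole option 1(W) is W)
n=3: W (go to 2, an L position)
n=4: W (go to 2, an L position)
n=5: L (sole option 4(W) is W)
n=6: W (go to 2, an L position)
n=7: L (sole option 6(W) is W)
n=8: W (go to 7, an L position)
n=9: L (options 3(W), 6(W), 8(W) are all W)
n=10: W (go to 5, an L position)
n=11: L (sole option 10(W) is W)
n=12: W (go to 9, an L position)
n=13: L (sole option 12(W) is W)
n=14: W (go to 7, an L position)
n=15: W (go to 5, an L position)
n=16: L (options 8(W), 12(W), 14(W), 15(W) are all W)
n=17: W (go to 16, an L position)
n=18: W (go to 9, an L position)
From 18, the L positions reachable in one move are: 9, 16. Any move reaching one of these is winning.

Move to 9.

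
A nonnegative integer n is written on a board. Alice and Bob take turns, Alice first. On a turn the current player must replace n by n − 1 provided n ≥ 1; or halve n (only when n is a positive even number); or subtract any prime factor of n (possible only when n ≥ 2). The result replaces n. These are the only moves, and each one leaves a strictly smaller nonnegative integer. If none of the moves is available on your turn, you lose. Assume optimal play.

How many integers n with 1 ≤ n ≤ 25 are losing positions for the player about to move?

Label each position W (a win for the player to move) or L (a loss). A position with no legal move is L; any other position is W exactly when some move reaches an L, and L when every move reaches a W.
n=0: no move → L
n=1: →0(L), so W
n=2: →0(L), so W
n=3: →0(L), so W
n=4: →2(W), 3(W) — all W, so L
n=5: →0(L), so W
n=6: →4(L), so W
n=7: →0(L), so W
n=8: →4(L), so W
n=9: →6(W), 8(W) — all W, so L
n=10: →9(L), so W
n=11: →0(L), so W
n=12: →9(L), so W
n=13: →0(L), so W
n=14: →7(W), 12(W), 13(W) — all W, so L
n=15: →14(L), so W
n=16: →14(L), so W
n=17: →0(L), so W
n=18: →9(L), so W
n=19: →0(L), so W
n=20: →10(W), 15(W), 18(W), 19(W) — all W, so L
n=21: →14(L), so W
n=22: →20(L), so W
n=23: →0(L), so W
n=24: →12(W), 21(W), 22(W), 23(W) — all W, so L
n=25: →20(L), so W
L entries with 1 ≤ n ≤ 25 (n=0 is outside the asked range and is not counted): n = 4, 9, 14, 20, 24; that makes 5.

5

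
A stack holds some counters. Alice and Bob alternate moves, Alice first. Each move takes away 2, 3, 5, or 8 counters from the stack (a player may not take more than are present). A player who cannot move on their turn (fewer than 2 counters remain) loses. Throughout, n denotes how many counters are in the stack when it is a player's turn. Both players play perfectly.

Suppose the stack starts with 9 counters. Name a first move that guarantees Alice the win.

Label each position W (a win for the player to move) or L (a loss). A position with no legal move is L; any other position is W exactly when some move reaches an L, and L when every move reaches a W.
n=0: no move → L
n=1: no move → L
n=2: reaches L-position 0 → W
n=3: reaches L-position 1 → W
n=4: reaches L-position 1 → W
n=5: reaches L-position 0 → W
n=6: reaches L-position 1 → W
n=7: only reaches 5(W), 4(W), 2(W), all W → L
n=8: reaches L-position 0 → W
n=9: reaches L-position 7 → W
From 9, the L positions reachable in one move are: 7, 1. Any move reaching one of these is winning.

Remove 2, leaving 7.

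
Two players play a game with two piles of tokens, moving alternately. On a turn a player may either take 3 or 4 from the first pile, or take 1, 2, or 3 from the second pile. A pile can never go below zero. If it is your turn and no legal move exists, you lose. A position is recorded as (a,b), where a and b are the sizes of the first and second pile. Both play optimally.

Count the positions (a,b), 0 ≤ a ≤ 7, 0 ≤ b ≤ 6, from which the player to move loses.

16

Work bottom-up. With no move the player to move loses. Otherwise the position is W if at least one move leads to an L position for the opponent, and L if every move leads to a W.
Every move lowers a or b (never raises either), so fill the grid row by row in increasing a, and left to right within a row: each cell's successors are then already labelled.
      b=0  b=1  b=2  b=3  b=4  b=5  b=6
a=0:    L    W    W    W    L    W    W
a=1:    L    W    W    W    L    W    W
a=2:    L    W    W    W    L    W    W
a=3:    W    L    W    W    W    L    W
a=4:    W    L    W    W    W    L    W
a=5:    W    L    W    W    W    L    W
a=6:    W    W    L    W    W    W    L
a=7:    L    W    W    W    L    W    W
Cells with no legal move (terminal, hence L): (0,0), (1,0), (2,0).
The remaining L cells, each justified by listing all of its moves:
(0,4): only reaches (0,3)(W), (0,2)(W), (0,1)(W), all W → L
(1,4): only reaches (1,3)(W), (1,2)(W), (1,1)(W), all W → L
(2,4): only reaches (2,3)(W), (2,2)(W), (2,1)(W), all W → L
(3,1): only reaches (0,1)(W), (3,0)(W), all W → L
(3,5): only reaches (0,5)(W), (3,4)(W), (3,3)(W), (3,2)(W), all W → L
(4,1): only reaches (1,1)(W), (0,1)(W), (4,0)(W), all W → L
(4,5): only reaches (1,5)(W), (0,5)(W), (4,4)(W), (4,3)(W), (4,2)(W), all W → L
(5,1): only reaches (2,1)(W), (1,1)(W), (5,0)(W), all W → L
(5,5): only reaches (2,5)(W), (1,5)(W), (5,4)(W), (5,3)(W), (5,2)(W), all W → L
(6,2): only reaches (3,2)(W), (2,2)(W), (6,1)(W), (6,0)(W), all W → L
(6,6): only reaches (3,6)(W), (2,6)(W), (6,5)(W), (6,4)(W), (6,3)(W), all W → L
(7,0): only reaches (4,0)(W), (3,0)(W), all W → L
(7,4): only reaches (4,4)(W), (3,4)(W), (7,3)(W), (7,2)(W), (7,1)(W), all W → L
Every other cell has at least one move into one of the L cells above, so it is W.
L cells per row: a=0: 2, a=1: 2, a=2: 2, a=3: 2, a=4: 2, a=5: 2, a=6: 2, a=7: 2; total 16.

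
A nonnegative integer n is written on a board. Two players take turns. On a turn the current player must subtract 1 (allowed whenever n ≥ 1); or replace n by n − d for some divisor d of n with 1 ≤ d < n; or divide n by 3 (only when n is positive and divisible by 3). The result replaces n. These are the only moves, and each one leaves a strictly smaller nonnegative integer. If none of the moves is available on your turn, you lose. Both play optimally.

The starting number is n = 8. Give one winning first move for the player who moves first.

Move to 7.

Positions with no move are L. A position that does have a move is losing for the player to move precisely when every available move leads to a winning position for the opponent. Fill in the labels:
n=0: no move → L
n=1: →0(L), so W
n=2: →1(W) only, which is W, so L
n=3: →2(L), so W
n=4: →2(L), so W
n=5: →4(W) only, which is W, so L
n=6: →2(L), so W
n=7: →6(W) only, which is W, so L
n=8: →7(L), so W
From 8, the L positions reachable in one move are: 7.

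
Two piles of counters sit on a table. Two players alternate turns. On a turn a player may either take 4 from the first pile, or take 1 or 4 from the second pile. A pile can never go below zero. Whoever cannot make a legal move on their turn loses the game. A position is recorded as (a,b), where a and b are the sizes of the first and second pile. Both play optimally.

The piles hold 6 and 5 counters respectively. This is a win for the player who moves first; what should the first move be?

Move to (2,5).

Positions with no move are L. A position that does have a move is losing for the player to move precisely when every available move leads to a winning position for the opponent. Fill in the labels:
No move ever increases a pile, so every position that can arise here has a ≤ 6 and b ≤ 5; it is enough to label the cells with 0 ≤ a ≤ 6 and 0 ≤ b ≤ 5.
Every move lowers a or b (never raises either), so fill the grid row by row in increasing a, and left to right within a row: each cell's successors are then already labelled.
      b=0  b=1  b=2  b=3  b=4  b=5
a=0:    L    W    L    W    W    L
a=1:    L    W    L    W    W    L
a=2:    L    W    L    W    W    L
a=3:    L    W    L    W    W    L
a=4:    W    L    W    L    W    W
a=5:    W    L    W    L    W    W
a=6:    W    L    W    L    W    W
Cells with no legal move (terminal, hence L): (0,0), (1,0), (2,0), (3,0).
The remaining L cells, each justified by listing all of its moves:
(0,2): only reaches (0,1)(W), which is W → L
(0,5): only reaches (0,4)(W), (0,1)(W), all W → L
(1,2): only reaches (1,1)(W), which is W → L
(1,5): only reaches (1,4)(W), (1,1)(W), all W → L
(2,2): only reaches (2,1)(W), which is W → L
(2,5): only reaches (2,4)(W), (2,1)(W), all W → L
(3,2): only reaches (3,1)(W), which is W → L
(3,5): only reaches (3,4)(W), (3,1)(W), all W → L
(4,1): only reaches (0,1)(W), (4,0)(W), all W → L
(4,3): only reaches (0,3)(W), (4,2)(W), all W → L
(5,1): only reaches (1,1)(W), (5,0)(W), all W → L
(5,3): only reaches (1,3)(W), (5,2)(W), all W → L
(6,1): only reaches (2,1)(W), (6,0)(W), all W → L
(6,3): only reaches (2,3)(W), (6,2)(W), all W → L
Every other cell has at least one move into one of the L cells above, so it is W.
From (6,5), the L positions reachable in one move are: (2,5), (6,1). Any move reaching one of these is winning.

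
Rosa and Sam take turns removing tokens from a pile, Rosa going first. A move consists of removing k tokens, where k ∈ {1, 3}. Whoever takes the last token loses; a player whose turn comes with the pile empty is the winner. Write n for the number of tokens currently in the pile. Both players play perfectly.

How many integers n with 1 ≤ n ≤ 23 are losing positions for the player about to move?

Label each position W (a win for the player to move) or L (a loss). A position with no legal move is W; any other position is W exactly when some move reaches an L, and L when every move reaches a W.
n=0: no move; the opponent has just taken the last token and therefore loses → W
n=1: →0(W) only, which is W, so L
n=2: →1(L), so W
n=3: →2(W), 0(W) — all W, so L
n=4: →3(L), so W
n=5: →4(W), 2(W) — all W, so L
n=6: →5(L), so W
n=7: →6(W), 4(W) — all W, so L
n=8: →7(L), so W
n=9: →8(W), 6(W) — all W, so L
n=10: →9(L), so W
n=11: →10(W), 8(W) — all W, so L
n=12: →11(L), so W
n=13: →12(W), 10(W) — all W, so L
n=14: →13(L), so W
n=15: →14(W), 12(W) — all W, so L
n=16: →15(L), so W
n=17: →16(W), 14(W) — all W, so L
n=18: →17(L), so W
n=19: →18(W), 16(W) — all W, so L
n=20: →19(L), so W
n=21: →20(W), 18(W) — all W, so L
n=22: →21(L), so W
n=23: →22(W), 20(W) — all W, so L
L entries with 1 ≤ n ≤ 23 (the range starts at n=1): n = 1, 3, 5, 7, 9, 11, 13, 15, 17, 19, 21, 23; that makes 12.

12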